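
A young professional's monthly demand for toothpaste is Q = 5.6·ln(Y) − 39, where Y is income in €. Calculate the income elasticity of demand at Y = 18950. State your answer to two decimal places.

0.35

At Y = 18950: Q = 16.158.
dQ/dY = 5.6/Y = 0.000295515 at this income.
η = (dQ/dY)·(Y/Q) = 0.000295515 × (18950/16.158) = 0.35.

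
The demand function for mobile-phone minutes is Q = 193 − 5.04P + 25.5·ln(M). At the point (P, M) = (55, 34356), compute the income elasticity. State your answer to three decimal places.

At P = 55, M = 34356: Q = 182.136.
Holding P constant, ∂Q/∂M = 25.5/M = 0.000742228.
η_M = (∂Q/∂M)·(M/Q) = 0.000742228 × (34356/182.136) = 0.140.

0.140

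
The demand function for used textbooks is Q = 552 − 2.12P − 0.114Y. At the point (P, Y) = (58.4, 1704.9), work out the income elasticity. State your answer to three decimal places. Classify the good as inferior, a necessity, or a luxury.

-0.831 (inferior good)

At P = 58.4, Y = 1704.9: Q = 233.833.
Holding P constant, ∂Q/∂Y = −0.114.
η_Y = (∂Q/∂Y)·(Y/Q) = -0.114 × (1704.9/233.833) = -0.831.
Since η < 0, this is an inferior good.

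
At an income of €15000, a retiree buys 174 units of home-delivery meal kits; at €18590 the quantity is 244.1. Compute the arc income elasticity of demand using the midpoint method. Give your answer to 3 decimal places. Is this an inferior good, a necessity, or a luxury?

ΔQ = 244.1 − 174 = 70.1; midpoint Q̄ = (174 + 244.1)/2 = 209.05.
ΔI = 18590 − 15000 = 3590; midpoint Ī = (15000 + 18590)/2 = 16795.
η = (ΔQ/Q̄) ÷ (ΔI/Ī) = (70.1/209.05) ÷ (3590/16795) = 1.569.
η > 1 ⇒ luxury.

1.569 (luxury)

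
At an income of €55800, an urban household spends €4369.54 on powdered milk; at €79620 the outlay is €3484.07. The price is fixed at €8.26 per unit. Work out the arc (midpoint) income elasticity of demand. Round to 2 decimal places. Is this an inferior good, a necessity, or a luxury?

With a constant price, Q₁ = 4369.54/8.26 = 529.000 and Q₂ = 3484.07/8.26 = 421.800 (equivalently, work directly with expenditure since P cancels).
Midpoint %ΔQ = (3484.07 − 4369.54)/3926.81 = -0.22549; midpoint %ΔI = (79620 − 55800)/67710 = 0.35179.
η = -0.22549 / 0.35179 = -0.64.
η < 0 ⇒ inferior good.

-0.64 (inferior good)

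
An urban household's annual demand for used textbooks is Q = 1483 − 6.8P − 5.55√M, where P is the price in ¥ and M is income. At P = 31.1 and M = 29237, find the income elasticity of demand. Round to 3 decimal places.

At P = 31.1, M = 29237: Q = 322.535.
Holding P constant, ∂Q/∂M = -5.55/(2√M) = -0.0162292.
η_M = (∂Q/∂M)·(M/Q) = -0.0162292 × (29237/322.535) = -1.471.

-1.471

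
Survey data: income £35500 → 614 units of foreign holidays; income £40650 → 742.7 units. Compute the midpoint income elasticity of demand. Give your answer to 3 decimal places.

1.403

ΔQ = 742.7 − 614 = 128.7; midpoint Q̄ = (614 + 742.7)/2 = 678.35.
ΔI = 40650 − 35500 = 5150; midpoint Ī = (35500 + 40650)/2 = 38075.
η = (ΔQ/Q̄) ÷ (ΔI/Ī) = (128.7/678.35) ÷ (5150/38075) = 1.403.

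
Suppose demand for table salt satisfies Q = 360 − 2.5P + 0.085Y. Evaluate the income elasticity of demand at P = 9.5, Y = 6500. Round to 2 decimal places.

At P = 9.5, Y = 6500: Q = 888.750.
Holding P constant, ∂Q/∂Y = 0.085.
η_Y = (∂Q/∂Y)·(Y/Q) = 0.085 × (6500/888.750) = 0.62.

0.62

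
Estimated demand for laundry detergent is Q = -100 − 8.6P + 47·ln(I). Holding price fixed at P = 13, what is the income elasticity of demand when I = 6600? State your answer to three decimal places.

At P = 13, I = 6600: Q = 201.557.
Holding P constant, ∂Q/∂I = 47/I = 0.00712121.
η_I = (∂Q/∂I)·(I/Q) = 0.00712121 × (6600/201.557) = 0.233.

0.233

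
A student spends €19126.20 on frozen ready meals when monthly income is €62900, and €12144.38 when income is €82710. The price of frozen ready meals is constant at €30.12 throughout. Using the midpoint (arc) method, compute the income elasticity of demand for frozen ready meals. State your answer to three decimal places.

With a constant price, Q₁ = 19126.20/30.12 = 635.000 and Q₂ = 12144.38/30.12 = 403.200 (equivalently, work directly with expenditure since P cancels).
Midpoint %ΔQ = (12144.38 − 19126.20)/15635.29 = -0.44654; midpoint %ΔI = (82710 − 62900)/72805 = 0.27210.
η = -0.44654 / 0.27210 = -1.641.

-1.641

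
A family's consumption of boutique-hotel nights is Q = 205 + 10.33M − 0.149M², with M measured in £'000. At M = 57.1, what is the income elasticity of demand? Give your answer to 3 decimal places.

At M = 57.1: Q = 309.0419.
dQ/dM = 10.33 − 0.298M = -6.68580.
η = (dQ/dM)·(M/Q) = -6.68580 × (57.1/309.0419) = -1.235.

-1.235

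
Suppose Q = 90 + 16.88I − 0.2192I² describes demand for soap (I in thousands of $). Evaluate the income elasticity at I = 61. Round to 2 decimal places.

-1.98

At I = 61: Q = 304.0368.
dQ/dI = 16.88 − 0.4384I = -9.86240.
η = (dQ/dI)·(I/Q) = -9.86240 × (61/304.0368) = -1.98.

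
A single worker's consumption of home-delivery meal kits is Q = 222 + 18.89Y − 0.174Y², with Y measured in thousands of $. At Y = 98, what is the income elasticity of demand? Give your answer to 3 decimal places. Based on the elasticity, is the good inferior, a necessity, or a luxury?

-3.708 (inferior good)

At Y = 98: Q = 402.1240.
dQ/dY = 18.89 − 0.348Y = -15.21400.
η = (dQ/dY)·(Y/Q) = -15.21400 × (98/402.1240) = -3.708.
η < 0 ⇒ inferior good.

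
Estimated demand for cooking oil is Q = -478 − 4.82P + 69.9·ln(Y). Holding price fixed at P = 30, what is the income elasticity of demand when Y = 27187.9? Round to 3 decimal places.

At P = 30, Y = 27187.9: Q = 91.116.
Holding P constant, ∂Q/∂Y = 69.9/Y = 0.002571.
η_Y = (∂Q/∂Y)·(Y/Q) = 0.002571 × (27187.9/91.116) = 0.767.

0.767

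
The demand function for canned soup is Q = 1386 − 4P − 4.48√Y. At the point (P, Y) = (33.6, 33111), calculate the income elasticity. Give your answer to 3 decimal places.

-0.934

At P = 33.6, Y = 33111: Q = 436.400.
Holding P constant, ∂Q/∂Y = -4.48/(2√Y) = -0.0123101.
η_Y = (∂Q/∂Y)·(Y/Q) = -0.0123101 × (33111/436.400) = -0.934.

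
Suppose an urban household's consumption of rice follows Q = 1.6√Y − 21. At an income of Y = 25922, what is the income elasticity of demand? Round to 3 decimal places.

At Y = 25922: Q = 236.605.
dQ/dY = 1.6/(2√Y) = 0.00496885 at this income.
η = (dQ/dY)·(Y/Q) = 0.00496885 × (25922/236.605) = 0.544.

0.544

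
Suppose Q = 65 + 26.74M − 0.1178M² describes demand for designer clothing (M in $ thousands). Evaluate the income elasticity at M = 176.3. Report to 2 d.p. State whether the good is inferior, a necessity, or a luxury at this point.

-2.33 (inferior good)

At M = 176.3: Q = 1117.8389.
dQ/dM = 26.74 − 0.2356M = -14.79628.
η = (dQ/dM)·(M/Q) = -14.79628 × (176.3/1117.8389) = -2.33.
η < 0 ⇒ inferior good.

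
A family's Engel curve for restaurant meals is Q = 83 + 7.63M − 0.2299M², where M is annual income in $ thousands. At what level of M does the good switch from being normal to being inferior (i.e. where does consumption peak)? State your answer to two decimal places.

dQ/dM = 7.63 − 0.4598M.
The good is inferior where dQ/dM < 0. Setting dQ/dM = 0 gives M = 7.63 / 0.4598 = 16.59.

16.59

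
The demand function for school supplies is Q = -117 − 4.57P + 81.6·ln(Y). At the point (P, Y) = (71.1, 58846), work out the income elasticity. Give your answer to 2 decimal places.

0.18

At P = 71.1, Y = 58846: Q = 454.260.
Holding P constant, ∂Q/∂Y = 81.6/Y = 0.00138667.
η_Y = (∂Q/∂Y)·(Y/Q) = 0.00138667 × (58846/454.260) = 0.18.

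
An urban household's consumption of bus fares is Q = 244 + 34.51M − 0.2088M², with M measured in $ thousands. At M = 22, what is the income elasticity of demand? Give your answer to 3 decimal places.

0.618

At M = 22: Q = 902.1608.
dQ/dM = 34.51 − 0.4176M = 25.32280.
η = (dQ/dM)·(M/Q) = 25.32280 × (22/902.1608) = 0.618.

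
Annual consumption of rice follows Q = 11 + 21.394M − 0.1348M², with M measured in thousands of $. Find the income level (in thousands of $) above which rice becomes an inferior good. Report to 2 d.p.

79.35

dQ/dM = 21.394 − 0.2696M.
The good is inferior where dQ/dM < 0. Setting dQ/dM = 0 gives M = 21.394 / 0.2696 = 79.35.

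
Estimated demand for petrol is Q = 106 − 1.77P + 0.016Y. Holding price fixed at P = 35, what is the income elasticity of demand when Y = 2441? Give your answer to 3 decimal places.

0.470

At P = 35, Y = 2441: Q = 83.106.
Holding P constant, ∂Q/∂Y = 0.016.
η_Y = (∂Q/∂Y)·(Y/Q) = 0.016 × (2441/83.106) = 0.470.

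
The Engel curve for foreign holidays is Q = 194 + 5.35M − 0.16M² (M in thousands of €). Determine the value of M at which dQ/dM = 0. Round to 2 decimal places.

dQ/dM = 5.35 − 0.32M.
The good is inferior where dQ/dM < 0. Setting dQ/dM = 0 gives M = 5.35 / 0.32 = 16.72.

16.72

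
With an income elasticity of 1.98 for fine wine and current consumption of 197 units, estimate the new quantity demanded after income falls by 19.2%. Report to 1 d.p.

%ΔQ ≈ η × %ΔI = 1.98 × (-19.2%) = -38.016%.
New Q ≈ 197 × (1 − 0.38016) = 122.1.

122.1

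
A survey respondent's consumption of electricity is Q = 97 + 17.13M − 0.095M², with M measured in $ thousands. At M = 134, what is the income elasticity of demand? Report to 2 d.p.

-1.63

At M = 134: Q = 686.6000.
dQ/dM = 17.13 − 0.19M = -8.33000.
η = (dQ/dM)·(M/Q) = -8.33000 × (134/686.6000) = -1.63.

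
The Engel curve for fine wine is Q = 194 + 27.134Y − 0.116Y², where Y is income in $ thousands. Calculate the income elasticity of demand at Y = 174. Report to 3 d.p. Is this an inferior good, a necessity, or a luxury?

At Y = 174: Q = 1403.3000.
dQ/dY = 27.134 − 0.232Y = -13.23400.
η = (dQ/dY)·(Y/Q) = -13.23400 × (174/1403.3000) = -1.641.
η < 0 ⇒ inferior good.

-1.641 (inferior good)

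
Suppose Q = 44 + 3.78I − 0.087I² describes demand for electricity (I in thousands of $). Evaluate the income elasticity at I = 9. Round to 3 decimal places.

At I = 9: Q = 70.9730.
dQ/dI = 3.78 − 0.174I = 2.21400.
η = (dQ/dI)·(I/Q) = 2.21400 × (9/70.9730) = 0.281.

0.281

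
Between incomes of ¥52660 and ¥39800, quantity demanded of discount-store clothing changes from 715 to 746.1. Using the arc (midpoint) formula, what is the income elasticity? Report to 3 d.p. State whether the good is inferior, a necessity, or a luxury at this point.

-0.153 (inferior good)

ΔQ = 746.1 − 715 = 31.1; midpoint Q̄ = (715 + 746.1)/2 = 730.55.
ΔI = 39800 − 52660 = -12860; midpoint Ī = (52660 + 39800)/2 = 46230.
η = (ΔQ/Q̄) ÷ (ΔI/Ī) = (31.1/730.55) ÷ (-12860/46230) = -0.153.
η < 0 ⇒ inferior good.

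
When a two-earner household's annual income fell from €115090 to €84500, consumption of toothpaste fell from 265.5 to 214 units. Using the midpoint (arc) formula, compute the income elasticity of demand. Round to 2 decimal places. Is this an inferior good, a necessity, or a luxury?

0.70 (necessity)

ΔQ = 214 − 265.5 = -51.5; midpoint Q̄ = (265.5 + 214)/2 = 239.75.
ΔI = 84500 − 115090 = -30590; midpoint Ī = (115090 + 84500)/2 = 99795.
η = (ΔQ/Q̄) ÷ (ΔI/Ī) = (-51.5/239.75) ÷ (-30590/99795) = 0.70.
0 < η < 1 ⇒ necessity.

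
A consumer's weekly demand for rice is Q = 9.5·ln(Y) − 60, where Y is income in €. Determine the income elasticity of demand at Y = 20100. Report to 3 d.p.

At Y = 20100: Q = 34.131.
dQ/dY = 9.5/Y = 0.000472637 at this income.
η = (dQ/dY)·(Y/Q) = 0.000472637 × (20100/34.131) = 0.278.

0.278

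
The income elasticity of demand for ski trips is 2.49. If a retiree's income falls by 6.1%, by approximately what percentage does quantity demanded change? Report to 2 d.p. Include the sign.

%ΔQ ≈ η × %ΔI = 2.49 × (-6.1%) = -15.19%.

-15.19%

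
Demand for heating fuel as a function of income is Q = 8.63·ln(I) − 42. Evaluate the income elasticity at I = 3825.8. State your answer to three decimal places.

At I = 3825.8: Q = 29.193.
dQ/dI = 8.63/I = 0.00225574 at this income.
η = (dQ/dI)·(I/Q) = 0.00225574 × (3825.8/29.193) = 0.296.

0.296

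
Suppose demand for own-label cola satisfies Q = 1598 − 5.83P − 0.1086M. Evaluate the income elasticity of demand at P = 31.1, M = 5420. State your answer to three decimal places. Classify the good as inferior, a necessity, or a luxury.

At P = 31.1, M = 5420: Q = 828.075.
Holding P constant, ∂Q/∂M = −0.1086.
η_M = (∂Q/∂M)·(M/Q) = -0.1086 × (5420/828.075) = -0.711.
Since η < 0, this is an inferior good.

-0.711 (inferior good)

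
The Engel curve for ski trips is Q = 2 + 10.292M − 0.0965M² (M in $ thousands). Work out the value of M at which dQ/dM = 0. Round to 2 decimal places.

53.33

dQ/dM = 10.292 − 0.193M.
The good is inferior where dQ/dM < 0. Setting dQ/dM = 0 gives M = 10.292 / 0.193 = 53.33.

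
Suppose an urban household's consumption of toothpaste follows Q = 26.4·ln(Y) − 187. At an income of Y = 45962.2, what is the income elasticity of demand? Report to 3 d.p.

At Y = 45962.2: Q = 96.419.
dQ/dY = 26.4/Y = 0.000574385 at this income.
η = (dQ/dY)·(Y/Q) = 0.000574385 × (45962.2/96.419) = 0.274.

0.274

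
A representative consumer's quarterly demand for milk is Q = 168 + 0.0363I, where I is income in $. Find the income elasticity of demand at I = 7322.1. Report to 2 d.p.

At I = 7322.1: Q = 433.792.
dQ/dI = 0.0363.
η = (dQ/dI)·(I/Q) = 0.0363 × (7322.1/433.792) = 0.61.

0.61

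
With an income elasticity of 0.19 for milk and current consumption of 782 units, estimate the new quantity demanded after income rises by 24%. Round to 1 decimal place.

%ΔQ ≈ η × %ΔI = 0.19 × 24% = 4.56%.
New Q ≈ 782 × (1 + 0.0456) = 817.7.

817.7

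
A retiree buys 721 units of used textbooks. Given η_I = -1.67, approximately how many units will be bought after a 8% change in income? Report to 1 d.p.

%ΔQ ≈ η × %ΔI = -1.67 × 8% = -13.36%.
New Q ≈ 721 × (1 − 0.1336) = 624.7.

624.7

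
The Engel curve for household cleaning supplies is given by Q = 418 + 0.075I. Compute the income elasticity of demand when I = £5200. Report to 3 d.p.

At I = 5200: Q = 808.000.
dQ/dI = 0.075.
η = (dQ/dI)·(I/Q) = 0.075 × (5200/808.000) = 0.483.

0.483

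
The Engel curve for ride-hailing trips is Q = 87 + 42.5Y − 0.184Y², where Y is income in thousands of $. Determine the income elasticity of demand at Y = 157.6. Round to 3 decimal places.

At Y = 157.6: Q = 2214.8522.
dQ/dY = 42.5 − 0.368Y = -15.49680.
η = (dQ/dY)·(Y/Q) = -15.49680 × (157.6/2214.8522) = -1.103.

-1.103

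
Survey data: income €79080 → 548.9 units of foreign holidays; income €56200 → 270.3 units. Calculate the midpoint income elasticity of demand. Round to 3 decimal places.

ΔQ = 270.3 − 548.9 = -278.6; midpoint Q̄ = (548.9 + 270.3)/2 = 409.6.
ΔI = 56200 − 79080 = -22880; midpoint Ī = (79080 + 56200)/2 = 67640.
η = (ΔQ/Q̄) ÷ (ΔI/Ī) = (-278.6/409.6) ÷ (-22880/67640) = 2.011.

2.011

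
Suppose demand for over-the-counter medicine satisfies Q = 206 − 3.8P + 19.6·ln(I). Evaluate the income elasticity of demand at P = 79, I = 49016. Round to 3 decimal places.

At P = 79, I = 49016: Q = 117.478.
Holding P constant, ∂Q/∂I = 19.6/I = 0.000399869.
η_I = (∂Q/∂I)·(I/Q) = 0.000399869 × (49016/117.478) = 0.167.

0.167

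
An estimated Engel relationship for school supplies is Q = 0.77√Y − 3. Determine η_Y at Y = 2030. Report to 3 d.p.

0.547

At Y = 2030: Q = 31.693.
dQ/dY = 0.77/(2√Y) = 0.00854501 at this income.
η = (dQ/dY)·(Y/Q) = 0.00854501 × (2030/31.693) = 0.547.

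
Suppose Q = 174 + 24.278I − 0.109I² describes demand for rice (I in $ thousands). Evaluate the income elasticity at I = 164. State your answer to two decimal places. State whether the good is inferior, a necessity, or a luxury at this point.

-1.54 (inferior good)

At I = 164: Q = 1223.9280.
dQ/dI = 24.278 − 0.218I = -11.47400.
η = (dQ/dI)·(I/Q) = -11.47400 × (164/1223.9280) = -1.54.
η < 0 ⇒ inferior good.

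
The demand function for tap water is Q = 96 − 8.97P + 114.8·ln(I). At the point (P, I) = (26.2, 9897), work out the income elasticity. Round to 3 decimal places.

At P = 26.2, I = 9897: Q = 917.145.
Holding P constant, ∂Q/∂I = 114.8/I = 0.0115995.
η_I = (∂Q/∂I)·(I/Q) = 0.0115995 × (9897/917.145) = 0.125.

0.125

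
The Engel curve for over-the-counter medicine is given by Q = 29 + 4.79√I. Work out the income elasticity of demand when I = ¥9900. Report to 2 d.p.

At I = 9900: Q = 505.599.
dQ/dI = 4.79/(2√I) = 0.0240707 at this income.
η = (dQ/dI)·(I/Q) = 0.0240707 × (9900/505.599) = 0.47.

0.47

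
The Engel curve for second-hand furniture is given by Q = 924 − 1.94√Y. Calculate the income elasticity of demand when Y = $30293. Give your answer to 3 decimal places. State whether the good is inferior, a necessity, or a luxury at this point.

At Y = 30293: Q = 586.345.
dQ/dY = -1.94/(2√Y) = -0.00557315 at this income.
η = (dQ/dY)·(Y/Q) = -0.00557315 × (30293/586.345) = -0.288.
Since η < 0, the good is an inferior good.

-0.288 (inferior good)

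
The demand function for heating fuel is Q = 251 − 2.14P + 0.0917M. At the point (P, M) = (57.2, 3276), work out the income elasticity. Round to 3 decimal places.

0.700

At P = 57.2, M = 3276: Q = 429.001.
Holding P constant, ∂Q/∂M = 0.0917.
η_M = (∂Q/∂M)·(M/Q) = 0.0917 × (3276/429.001) = 0.700.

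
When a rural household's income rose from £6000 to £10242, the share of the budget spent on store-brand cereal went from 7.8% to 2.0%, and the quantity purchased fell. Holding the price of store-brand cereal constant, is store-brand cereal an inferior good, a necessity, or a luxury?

inferior good

Quantity demanded falls as income rises, so η < 0.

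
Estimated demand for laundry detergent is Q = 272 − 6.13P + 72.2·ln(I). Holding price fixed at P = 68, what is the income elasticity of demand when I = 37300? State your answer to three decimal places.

0.117

At P = 68, I = 37300: Q = 615.191.
Holding P constant, ∂Q/∂I = 72.2/I = 0.00193566.
η_I = (∂Q/∂I)·(I/Q) = 0.00193566 × (37300/615.191) = 0.117.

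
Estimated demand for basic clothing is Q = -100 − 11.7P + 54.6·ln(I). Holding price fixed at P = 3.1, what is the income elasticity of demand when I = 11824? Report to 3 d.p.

At P = 3.1, I = 11824: Q = 375.763.
Holding P constant, ∂Q/∂I = 54.6/I = 0.00461773.
η_I = (∂Q/∂I)·(I/Q) = 0.00461773 × (11824/375.763) = 0.145.

0.145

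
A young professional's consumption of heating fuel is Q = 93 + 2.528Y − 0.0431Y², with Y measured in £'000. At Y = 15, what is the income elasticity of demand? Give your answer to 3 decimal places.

At Y = 15: Q = 121.2225.
dQ/dY = 2.528 − 0.0862Y = 1.23500.
η = (dQ/dY)·(Y/Q) = 1.23500 × (15/121.2225) = 0.153.

0.153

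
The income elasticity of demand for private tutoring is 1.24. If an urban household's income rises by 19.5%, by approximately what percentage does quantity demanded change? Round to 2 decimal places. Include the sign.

%ΔQ ≈ η × %ΔI = 1.24 × 19.5% = 24.18%.

24.18%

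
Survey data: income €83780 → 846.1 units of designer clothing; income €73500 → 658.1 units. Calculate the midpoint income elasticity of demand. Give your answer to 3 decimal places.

1.912

ΔQ = 658.1 − 846.1 = -188; midpoint Q̄ = (846.1 + 658.1)/2 = 752.1.
ΔI = 73500 − 83780 = -10280; midpoint Ī = (83780 + 73500)/2 = 78640.
η = (ΔQ/Q̄) ÷ (ΔI/Ī) = (-188/752.1) ÷ (-10280/78640) = 1.912.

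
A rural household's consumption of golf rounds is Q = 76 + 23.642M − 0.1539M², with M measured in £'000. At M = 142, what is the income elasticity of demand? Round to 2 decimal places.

At M = 142: Q = 329.9244.
dQ/dM = 23.642 − 0.3078M = -20.06560.
η = (dQ/dM)·(M/Q) = -20.06560 × (142/329.9244) = -8.64.

-8.64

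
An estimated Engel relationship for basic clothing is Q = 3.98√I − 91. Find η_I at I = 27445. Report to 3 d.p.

At I = 27445: Q = 568.348.
dQ/dI = 3.98/(2√I) = 0.0120122 at this income.
η = (dQ/dI)·(I/Q) = 0.0120122 × (27445/568.348) = 0.580.

0.580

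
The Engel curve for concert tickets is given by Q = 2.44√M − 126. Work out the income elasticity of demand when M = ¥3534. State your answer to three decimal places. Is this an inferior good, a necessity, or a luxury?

At M = 3534: Q = 19.052.
dQ/dM = 2.44/(2√M) = 0.0205223 at this income.
η = (dQ/dM)·(M/Q) = 0.0205223 × (3534/19.052) = 3.807.
Since η > 1, the good is a luxury.

3.807 (luxury)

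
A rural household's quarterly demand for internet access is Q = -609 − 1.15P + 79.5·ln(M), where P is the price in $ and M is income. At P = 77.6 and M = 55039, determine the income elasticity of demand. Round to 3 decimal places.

0.469

At P = 77.6, M = 55039: Q = 169.566.
Holding P constant, ∂Q/∂M = 79.5/M = 0.00144443.
η_M = (∂Q/∂M)·(M/Q) = 0.00144443 × (55039/169.566) = 0.469.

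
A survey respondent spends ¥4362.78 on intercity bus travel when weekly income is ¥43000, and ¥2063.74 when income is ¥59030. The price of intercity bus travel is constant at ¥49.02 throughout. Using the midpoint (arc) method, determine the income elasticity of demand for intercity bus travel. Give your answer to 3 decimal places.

-2.277

With a constant price, Q₁ = 4362.78/49.02 = 89.000 and Q₂ = 2063.74/49.02 = 42.100 (equivalently, work directly with expenditure since P cancels).
Midpoint %ΔQ = (2063.74 − 4362.78)/3213.26 = -0.71549; midpoint %ΔI = (59030 − 43000)/51015 = 0.31422.
η = -0.71549 / 0.31422 = -2.277.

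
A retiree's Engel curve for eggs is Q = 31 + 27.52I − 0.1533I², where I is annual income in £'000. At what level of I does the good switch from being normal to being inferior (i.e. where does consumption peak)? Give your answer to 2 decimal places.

89.76

dQ/dI = 27.52 − 0.3066I.
The good is inferior where dQ/dI < 0. Setting dQ/dI = 0 gives I = 27.52 / 0.3066 = 89.76.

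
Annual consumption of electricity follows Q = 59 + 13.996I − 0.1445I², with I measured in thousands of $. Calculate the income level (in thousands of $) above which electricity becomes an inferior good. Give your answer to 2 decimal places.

dQ/dI = 13.996 − 0.289I.
The good is inferior where dQ/dI < 0. Setting dQ/dI = 0 gives I = 13.996 / 0.289 = 48.43.

48.43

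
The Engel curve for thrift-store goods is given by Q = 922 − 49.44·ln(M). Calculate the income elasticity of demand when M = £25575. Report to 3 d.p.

-0.118

At M = 25575: Q = 420.215.
dQ/dM = -49.44/M = -0.00193314 at this income.
η = (dQ/dM)·(M/Q) = -0.00193314 × (25575/420.215) = -0.118.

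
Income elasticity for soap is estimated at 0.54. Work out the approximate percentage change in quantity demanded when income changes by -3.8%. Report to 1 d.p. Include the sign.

%ΔQ ≈ η × %ΔI = 0.54 × (-3.8%) = -2.1%.

-2.1%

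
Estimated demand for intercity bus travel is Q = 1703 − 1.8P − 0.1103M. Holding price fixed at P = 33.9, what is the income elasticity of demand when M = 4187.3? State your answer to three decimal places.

-0.391

At P = 33.9, M = 4187.3: Q = 1180.121.
Holding P constant, ∂Q/∂M = −0.1103.
η_M = (∂Q/∂M)·(M/Q) = -0.1103 × (4187.3/1180.121) = -0.391.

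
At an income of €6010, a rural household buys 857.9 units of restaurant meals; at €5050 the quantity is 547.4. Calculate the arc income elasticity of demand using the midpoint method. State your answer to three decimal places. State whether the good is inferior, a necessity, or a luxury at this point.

2.546 (luxury)

ΔQ = 547.4 − 857.9 = -310.5; midpoint Q̄ = (857.9 + 547.4)/2 = 702.65.
ΔI = 5050 − 6010 = -960; midpoint Ī = (6010 + 5050)/2 = 5530.
η = (ΔQ/Q̄) ÷ (ΔI/Ī) = (-310.5/702.65) ÷ (-960/5530) = 2.546.
η > 1 ⇒ luxury.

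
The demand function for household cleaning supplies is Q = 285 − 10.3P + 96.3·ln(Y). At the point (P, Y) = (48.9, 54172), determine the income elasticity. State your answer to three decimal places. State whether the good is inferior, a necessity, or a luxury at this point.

At P = 48.9, Y = 54172: Q = 830.992.
Holding P constant, ∂Q/∂Y = 96.3/Y = 0.00177767.
η_Y = (∂Q/∂Y)·(Y/Q) = 0.00177767 × (54172/830.992) = 0.116.
Since 0 < η < 1, this is a necessity.

0.116 (necessity)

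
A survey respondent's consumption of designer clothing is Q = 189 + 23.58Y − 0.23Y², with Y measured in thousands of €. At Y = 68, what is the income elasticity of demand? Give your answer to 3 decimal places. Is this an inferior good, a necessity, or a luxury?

-0.718 (inferior good)

At Y = 68: Q = 728.9200.
dQ/dY = 23.58 − 0.46Y = -7.70000.
η = (dQ/dY)·(Y/Q) = -7.70000 × (68/728.9200) = -0.718.
η < 0 ⇒ inferior good.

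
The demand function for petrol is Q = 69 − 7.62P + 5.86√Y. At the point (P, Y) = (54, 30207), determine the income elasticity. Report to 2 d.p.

0.75

At P = 54, Y = 30207: Q = 675.997.
Holding P constant, ∂Q/∂Y = 5.86/(2√Y) = 0.0168583.
η_Y = (∂Q/∂Y)·(Y/Q) = 0.0168583 × (30207/675.997) = 0.75.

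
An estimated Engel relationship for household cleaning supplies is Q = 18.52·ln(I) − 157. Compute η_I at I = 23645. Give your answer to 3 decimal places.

0.628

At I = 23645: Q = 29.513.
dQ/dI = 18.52/I = 0.000783252 at this income.
η = (dQ/dI)·(I/Q) = 0.000783252 × (23645/29.513) = 0.628.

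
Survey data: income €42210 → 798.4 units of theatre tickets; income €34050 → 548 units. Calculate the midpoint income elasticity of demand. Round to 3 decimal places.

ΔQ = 548 − 798.4 = -250.4; midpoint Q̄ = (798.4 + 548)/2 = 673.2.
ΔI = 34050 − 42210 = -8160; midpoint Ī = (42210 + 34050)/2 = 38130.
η = (ΔQ/Q̄) ÷ (ΔI/Ī) = (-250.4/673.2) ÷ (-8160/38130) = 1.738.

1.738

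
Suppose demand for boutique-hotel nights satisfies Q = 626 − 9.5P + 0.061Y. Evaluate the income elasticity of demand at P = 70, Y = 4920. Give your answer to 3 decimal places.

At P = 70, Y = 4920: Q = 261.120.
Holding P constant, ∂Q/∂Y = 0.061.
η_Y = (∂Q/∂Y)·(Y/Q) = 0.061 × (4920/261.120) = 1.149.

1.149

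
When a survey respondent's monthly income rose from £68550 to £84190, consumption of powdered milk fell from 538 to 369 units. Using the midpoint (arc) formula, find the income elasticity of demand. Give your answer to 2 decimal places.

-1.82

ΔQ = 369 − 538 = -169; midpoint Q̄ = (538 + 369)/2 = 453.5.
ΔI = 84190 − 68550 = 15640; midpoint Ī = (68550 + 84190)/2 = 76370.
η = (ΔQ/Q̄) ÷ (ΔI/Ī) = (-169/453.5) ÷ (15640/76370) = -1.82.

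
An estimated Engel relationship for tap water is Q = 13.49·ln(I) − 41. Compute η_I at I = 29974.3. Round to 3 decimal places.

0.138

At I = 29974.3: Q = 98.056.
dQ/dI = 13.49/I = 0.000450052 at this income.
η = (dQ/dI)·(I/Q) = 0.000450052 × (29974.3/98.056) = 0.138.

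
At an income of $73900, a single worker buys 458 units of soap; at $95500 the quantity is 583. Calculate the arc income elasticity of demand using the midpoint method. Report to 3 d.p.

ΔQ = 583 − 458 = 125; midpoint Q̄ = (458 + 583)/2 = 520.5.
ΔI = 95500 − 73900 = 21600; midpoint Ī = (73900 + 95500)/2 = 84700.
η = (ΔQ/Q̄) ÷ (ΔI/Ī) = (125/520.5) ÷ (21600/84700) = 0.942.

0.942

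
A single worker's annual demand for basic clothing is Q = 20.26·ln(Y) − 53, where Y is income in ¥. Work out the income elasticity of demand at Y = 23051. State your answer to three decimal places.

0.135

At Y = 23051: Q = 150.521.
dQ/dY = 20.26/Y = 0.000878921 at this income.
η = (dQ/dY)·(Y/Q) = 0.000878921 × (23051/150.521) = 0.135.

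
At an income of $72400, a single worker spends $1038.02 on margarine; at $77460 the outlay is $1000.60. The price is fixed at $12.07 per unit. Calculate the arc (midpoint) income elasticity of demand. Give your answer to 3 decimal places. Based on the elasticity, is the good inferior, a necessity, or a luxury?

With a constant price, Q₁ = 1038.02/12.07 = 86.000 and Q₂ = 1000.60/12.07 = 82.900 (equivalently, work directly with expenditure since P cancels).
Midpoint %ΔQ = (1000.60 − 1038.02)/1019.31 = -0.03671; midpoint %ΔI = (77460 − 72400)/74930 = 0.06753.
η = -0.03671 / 0.06753 = -0.544.
η < 0 ⇒ inferior good.

-0.544 (inferior good)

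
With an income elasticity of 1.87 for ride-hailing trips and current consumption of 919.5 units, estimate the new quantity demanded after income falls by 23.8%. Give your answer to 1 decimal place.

%ΔQ ≈ η × %ΔI = 1.87 × (-23.8%) = -44.506%.
New Q ≈ 919.5 × (1 − 0.44506) = 510.3.

510.3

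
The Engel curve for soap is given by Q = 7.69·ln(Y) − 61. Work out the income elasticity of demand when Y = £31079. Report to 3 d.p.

At Y = 31079: Q = 18.548.
dQ/dY = 7.69/Y = 0.000247434 at this income.
η = (dQ/dY)·(Y/Q) = 0.000247434 × (31079/18.548) = 0.415.

0.415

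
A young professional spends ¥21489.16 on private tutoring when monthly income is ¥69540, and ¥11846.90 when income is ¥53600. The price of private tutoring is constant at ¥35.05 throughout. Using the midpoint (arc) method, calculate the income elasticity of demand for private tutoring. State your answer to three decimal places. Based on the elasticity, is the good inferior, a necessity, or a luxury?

With a constant price, Q₁ = 21489.16/35.05 = 613.100 and Q₂ = 11846.90/35.05 = 338.000 (equivalently, work directly with expenditure since P cancels).
Midpoint %ΔQ = (11846.90 − 21489.16)/16668.03 = -0.57849; midpoint %ΔI = (53600 − 69540)/61570 = -0.25889.
η = -0.57849 / -0.25889 = 2.234.
η > 1 ⇒ luxury.

2.234 (luxury)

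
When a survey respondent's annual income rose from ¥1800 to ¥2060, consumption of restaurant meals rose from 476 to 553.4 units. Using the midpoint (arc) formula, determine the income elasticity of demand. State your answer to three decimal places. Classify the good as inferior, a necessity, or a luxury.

ΔQ = 553.4 − 476 = 77.4; midpoint Q̄ = (476 + 553.4)/2 = 514.7.
ΔI = 2060 − 1800 = 260; midpoint Ī = (1800 + 2060)/2 = 1930.
η = (ΔQ/Q̄) ÷ (ΔI/Ī) = (77.4/514.7) ÷ (260/1930) = 1.116.
η > 1 ⇒ luxury.

1.116 (luxury)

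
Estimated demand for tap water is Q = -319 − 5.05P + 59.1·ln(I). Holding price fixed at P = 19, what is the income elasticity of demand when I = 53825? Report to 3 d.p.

0.258

At P = 19, I = 53825: Q = 228.855.
Holding P constant, ∂Q/∂I = 59.1/I = 0.001098.
η_I = (∂Q/∂I)·(I/Q) = 0.001098 × (53825/228.855) = 0.258.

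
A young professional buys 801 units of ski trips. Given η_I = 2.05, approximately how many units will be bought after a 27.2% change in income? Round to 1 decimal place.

%ΔQ ≈ η × %ΔI = 2.05 × 27.2% = 55.76%.
New Q ≈ 801 × (1 + 0.5576) = 1247.6.

1247.6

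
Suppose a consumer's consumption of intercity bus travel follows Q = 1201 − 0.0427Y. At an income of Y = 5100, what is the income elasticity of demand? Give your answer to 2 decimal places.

-0.22

At Y = 5100: Q = 983.230.
dQ/dY = −0.0427.
η = (dQ/dY)·(Y/Q) = -0.0427 × (5100/983.230) = -0.22.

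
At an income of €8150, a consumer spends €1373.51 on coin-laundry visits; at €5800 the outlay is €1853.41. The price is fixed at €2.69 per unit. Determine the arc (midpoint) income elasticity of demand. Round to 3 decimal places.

-0.883

With a constant price, Q₁ = 1373.51/2.69 = 510.599 and Q₂ = 1853.41/2.69 = 689.000 (equivalently, work directly with expenditure since P cancels).
Midpoint %ΔQ = (1853.41 − 1373.51)/1613.46 = 0.29744; midpoint %ΔI = (5800 − 8150)/6975 = -0.33692.
η = 0.29744 / -0.33692 = -0.883.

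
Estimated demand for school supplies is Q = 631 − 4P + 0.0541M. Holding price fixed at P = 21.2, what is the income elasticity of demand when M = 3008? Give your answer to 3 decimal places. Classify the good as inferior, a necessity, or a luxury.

At P = 21.2, M = 3008: Q = 708.933.
Holding P constant, ∂Q/∂M = 0.0541.
η_M = (∂Q/∂M)·(M/Q) = 0.0541 × (3008/708.933) = 0.230.
Since 0 < η < 1, this is a necessity.

0.230 (necessity)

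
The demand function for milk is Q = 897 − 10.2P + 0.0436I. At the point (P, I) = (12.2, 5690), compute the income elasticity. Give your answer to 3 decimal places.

0.243

At P = 12.2, I = 5690: Q = 1020.644.
Holding P constant, ∂Q/∂I = 0.0436.
η_I = (∂Q/∂I)·(I/Q) = 0.0436 × (5690/1020.644) = 0.243.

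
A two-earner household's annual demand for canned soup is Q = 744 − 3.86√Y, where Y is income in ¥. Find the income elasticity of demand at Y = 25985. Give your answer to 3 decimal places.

-2.555

At Y = 25985: Q = 121.773.
dQ/dY = -3.86/(2√Y) = -0.0119728 at this income.
η = (dQ/dY)·(Y/Q) = -0.0119728 × (25985/121.773) = -2.555.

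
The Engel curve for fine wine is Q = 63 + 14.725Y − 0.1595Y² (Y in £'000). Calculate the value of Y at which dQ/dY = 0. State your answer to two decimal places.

dQ/dY = 14.725 − 0.319Y.
The good is inferior where dQ/dY < 0. Setting dQ/dY = 0 gives Y = 14.725 / 0.319 = 46.16.

46.16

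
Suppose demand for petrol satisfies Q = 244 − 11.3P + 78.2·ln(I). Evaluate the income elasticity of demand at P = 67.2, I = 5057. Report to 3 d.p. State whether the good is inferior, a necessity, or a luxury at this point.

0.516 (necessity)

At P = 67.2, I = 5057: Q = 151.571.
Holding P constant, ∂Q/∂I = 78.2/I = 0.0154637.
η_I = (∂Q/∂I)·(I/Q) = 0.0154637 × (5057/151.571) = 0.516.
Since 0 < η < 1, this is a necessity.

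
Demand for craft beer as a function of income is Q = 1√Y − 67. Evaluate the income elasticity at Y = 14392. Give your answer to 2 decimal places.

At Y = 14392: Q = 52.967.
dQ/dY = 1/(2√Y) = 0.00416782 at this income.
η = (dQ/dY)·(Y/Q) = 0.00416782 × (14392/52.967) = 1.13.

1.13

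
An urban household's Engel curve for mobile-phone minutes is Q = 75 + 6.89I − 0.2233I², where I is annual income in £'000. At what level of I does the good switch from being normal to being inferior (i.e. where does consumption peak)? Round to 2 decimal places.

dQ/dI = 6.89 − 0.4466I.
The good is inferior where dQ/dI < 0. Setting dQ/dI = 0 gives I = 6.89 / 0.4466 = 15.43.

15.43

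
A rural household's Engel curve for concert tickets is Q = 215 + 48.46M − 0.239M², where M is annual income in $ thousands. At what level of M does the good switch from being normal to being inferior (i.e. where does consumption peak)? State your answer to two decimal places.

dQ/dM = 48.46 − 0.478M.
The good is inferior where dQ/dM < 0. Setting dQ/dM = 0 gives M = 48.46 / 0.478 = 101.38.

101.38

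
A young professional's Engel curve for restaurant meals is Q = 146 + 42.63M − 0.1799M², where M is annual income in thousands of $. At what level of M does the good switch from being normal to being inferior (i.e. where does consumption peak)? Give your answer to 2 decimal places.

118.48

dQ/dM = 42.63 − 0.3598M.
The good is inferior where dQ/dM < 0. Setting dQ/dM = 0 gives M = 42.63 / 0.3598 = 118.48.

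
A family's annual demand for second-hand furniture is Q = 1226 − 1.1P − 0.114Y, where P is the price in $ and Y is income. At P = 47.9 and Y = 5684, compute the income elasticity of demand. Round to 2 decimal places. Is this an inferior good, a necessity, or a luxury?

At P = 47.9, Y = 5684: Q = 525.334.
Holding P constant, ∂Q/∂Y = −0.114.
η_Y = (∂Q/∂Y)·(Y/Q) = -0.114 × (5684/525.334) = -1.23.
Since η < 0, this is an inferior good.

-1.23 (inferior good)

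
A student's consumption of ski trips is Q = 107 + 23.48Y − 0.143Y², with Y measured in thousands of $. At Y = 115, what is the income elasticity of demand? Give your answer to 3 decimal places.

-1.181

At Y = 115: Q = 916.0250.
dQ/dY = 23.48 − 0.286Y = -9.41000.
η = (dQ/dY)·(Y/Q) = -9.41000 × (115/916.0250) = -1.181.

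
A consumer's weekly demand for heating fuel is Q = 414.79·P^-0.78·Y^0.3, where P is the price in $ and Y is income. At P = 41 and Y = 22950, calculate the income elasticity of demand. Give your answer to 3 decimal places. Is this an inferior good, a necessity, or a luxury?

For a multiplicative demand Q = A·P^α·Y^β, the income elasticity is β everywhere.
Here β = 0.3, so η = 0.300.
Since 0 < η < 1, this is a necessity.

0.300 (necessity)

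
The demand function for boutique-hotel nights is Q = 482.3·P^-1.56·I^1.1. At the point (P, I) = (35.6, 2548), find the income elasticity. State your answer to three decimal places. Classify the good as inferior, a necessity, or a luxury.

1.100 (luxury)

For a multiplicative demand Q = A·P^α·I^β, the income elasticity is β everywhere.
Here β = 1.1, so η = 1.100.
Since η > 1, this is a luxury.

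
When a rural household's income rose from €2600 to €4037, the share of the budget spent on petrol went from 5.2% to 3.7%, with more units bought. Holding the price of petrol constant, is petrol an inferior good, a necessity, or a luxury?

necessity

Quantity rises but the budget share falls as income rises, so 0 < η < 1.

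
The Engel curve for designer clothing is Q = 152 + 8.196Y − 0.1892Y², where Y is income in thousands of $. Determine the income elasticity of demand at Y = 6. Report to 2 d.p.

At Y = 6: Q = 194.3648.
dQ/dY = 8.196 − 0.3784Y = 5.92560.
η = (dQ/dY)·(Y/Q) = 5.92560 × (6/194.3648) = 0.18.

0.18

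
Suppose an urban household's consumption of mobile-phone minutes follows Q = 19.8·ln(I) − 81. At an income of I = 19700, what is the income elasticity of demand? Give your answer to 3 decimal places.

At I = 19700: Q = 114.790.
dQ/dI = 19.8/I = 0.00100508 at this income.
η = (dQ/dI)·(I/Q) = 0.00100508 × (19700/114.790) = 0.172.

0.172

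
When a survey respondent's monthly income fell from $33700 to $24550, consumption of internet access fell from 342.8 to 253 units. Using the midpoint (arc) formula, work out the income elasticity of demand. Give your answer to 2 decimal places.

0.96

ΔQ = 253 − 342.8 = -89.8; midpoint Q̄ = (342.8 + 253)/2 = 297.9.
ΔI = 24550 − 33700 = -9150; midpoint Ī = (33700 + 24550)/2 = 29125.
η = (ΔQ/Q̄) ÷ (ΔI/Ī) = (-89.8/297.9) ÷ (-9150/29125) = 0.96.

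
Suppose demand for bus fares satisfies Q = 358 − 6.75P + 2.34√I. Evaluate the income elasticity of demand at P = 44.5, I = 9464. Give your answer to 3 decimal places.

At P = 44.5, I = 9464: Q = 285.267.
Holding P constant, ∂Q/∂I = 2.34/(2√I) = 0.0120268.
η_I = (∂Q/∂I)·(I/Q) = 0.0120268 × (9464/285.267) = 0.399.

0.399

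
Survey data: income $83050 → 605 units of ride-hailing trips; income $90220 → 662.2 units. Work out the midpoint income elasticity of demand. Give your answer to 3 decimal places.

1.091

ΔQ = 662.2 − 605 = 57.2; midpoint Q̄ = (605 + 662.2)/2 = 633.6.
ΔI = 90220 − 83050 = 7170; midpoint Ī = (83050 + 90220)/2 = 86635.
η = (ΔQ/Q̄) ÷ (ΔI/Ī) = (57.2/633.6) ÷ (7170/86635) = 1.091.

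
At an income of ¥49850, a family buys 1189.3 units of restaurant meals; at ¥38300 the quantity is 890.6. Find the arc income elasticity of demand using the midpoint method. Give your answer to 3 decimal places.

ΔQ = 890.6 − 1189.3 = -298.7; midpoint Q̄ = (1189.3 + 890.6)/2 = 1039.95.
ΔI = 38300 − 49850 = -11550; midpoint Ī = (49850 + 38300)/2 = 44075.
η = (ΔQ/Q̄) ÷ (ΔI/Ī) = (-298.7/1039.95) ÷ (-11550/44075) = 1.096.

1.096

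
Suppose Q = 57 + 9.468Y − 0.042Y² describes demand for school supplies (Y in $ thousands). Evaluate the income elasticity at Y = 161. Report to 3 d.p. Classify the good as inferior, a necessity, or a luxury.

At Y = 161: Q = 492.6660.
dQ/dY = 9.468 − 0.084Y = -4.05600.
η = (dQ/dY)·(Y/Q) = -4.05600 × (161/492.6660) = -1.325.
η < 0 ⇒ inferior good.

-1.325 (inferior good)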